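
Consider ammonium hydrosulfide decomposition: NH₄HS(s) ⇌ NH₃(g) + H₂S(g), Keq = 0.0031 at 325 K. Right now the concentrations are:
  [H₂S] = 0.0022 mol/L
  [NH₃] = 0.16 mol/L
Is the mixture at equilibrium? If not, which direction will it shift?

no; Q < K, reaction proceeds forward

(NH₄HS is a pure solid — omitted from Q.)
Q = [NH₃]·[H₂S] = (0.16)·(0.0022) = 3.5e-4
Q = 3.5e-4 < Keq = 0.0031: net forward reaction.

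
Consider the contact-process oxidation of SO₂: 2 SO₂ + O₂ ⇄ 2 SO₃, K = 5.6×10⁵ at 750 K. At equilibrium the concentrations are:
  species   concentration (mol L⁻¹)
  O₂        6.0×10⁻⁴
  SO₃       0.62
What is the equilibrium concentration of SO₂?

At equilibrium, K = [SO₃]² / ([SO₂]²·[O₂]) = 5.6×10⁵.
(0.62)² / (([SO₂])²·(6.0×10⁻⁴)) = 5.6×10⁵
[SO₂]² = 0.00114 ⇒ [SO₂] = 0.034 mol L⁻¹

[SO₂] = 0.034 mol L⁻¹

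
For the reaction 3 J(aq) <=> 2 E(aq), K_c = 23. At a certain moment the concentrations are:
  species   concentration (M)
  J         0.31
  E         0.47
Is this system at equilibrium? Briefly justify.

no; Q < K, reaction proceeds forward

Q_c = [E]² / [J]³ = (0.47)² / (0.31)³ = 7.4
Q_c = 7.4 < K_c = 23: net forward reaction.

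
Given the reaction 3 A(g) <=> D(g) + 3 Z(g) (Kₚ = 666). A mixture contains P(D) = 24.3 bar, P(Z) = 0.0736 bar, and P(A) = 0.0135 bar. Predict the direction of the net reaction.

Qₚ = P(D)·P(Z)³ / P(A)³ = (24.3)·(0.0736)³ / (0.0135)³ = 3940
Qₚ = 3940 > Kₚ = 666, so the reverse reaction proceeds.

in the reverse direction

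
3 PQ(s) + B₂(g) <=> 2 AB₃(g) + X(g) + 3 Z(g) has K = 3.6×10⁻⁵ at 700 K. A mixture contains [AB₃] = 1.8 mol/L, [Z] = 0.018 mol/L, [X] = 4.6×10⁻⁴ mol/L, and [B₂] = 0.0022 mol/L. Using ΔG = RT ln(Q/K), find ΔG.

ΔG = -12.9 kJ/mol

(PQ is a pure solid — omitted from Q.)
Q = [AB₃]²·[X]·[Z]³ / [B₂] = (1.8)²·(4.6×10⁻⁴)·(0.018)³ / (0.0022) = 3.95×10⁻⁶
ΔG = RT ln(Q/K) = (8.314 J mol⁻¹ K⁻¹)(700 K) × ln(3.95×10⁻⁶/3.6×10⁻⁵)
   = (5.820 kJ/mol)(-2.210) = -12.9 kJ/mol
ΔG < 0, so the forward reaction is spontaneous (proceeds forward).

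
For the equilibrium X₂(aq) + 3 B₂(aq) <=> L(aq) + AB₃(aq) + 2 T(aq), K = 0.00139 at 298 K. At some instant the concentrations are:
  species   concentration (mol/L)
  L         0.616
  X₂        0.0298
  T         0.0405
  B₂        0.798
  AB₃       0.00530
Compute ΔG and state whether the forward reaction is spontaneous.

ΔG = -3.39 kJ/mol; the forward reaction is spontaneous

Q = [L]·[AB₃]·[T]² / ([X₂]·[B₂]³) = (0.616)·(0.00530)·(0.0405)² / ((0.0298)·(0.798)³) = 3.54×10⁻⁴
ΔG = RT ln(Q/K) = (8.314 J mol⁻¹ K⁻¹)(298 K) × ln(3.54×10⁻⁴/0.00139)
   = (2.478 kJ/mol)(-1.368) = -3.39 kJ/mol
ΔG < 0, so the forward reaction is spontaneous (proceeds forward).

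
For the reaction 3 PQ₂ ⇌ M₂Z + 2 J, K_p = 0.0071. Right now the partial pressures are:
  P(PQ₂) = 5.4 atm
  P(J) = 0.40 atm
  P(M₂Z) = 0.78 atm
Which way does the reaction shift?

in the forward direction

Q_p = P(M₂Z)·P(J)² / P(PQ₂)³ = (0.78)·(0.40)² / (5.4)³ = 7.9×10⁻⁴
Q_p = 7.9×10⁻⁴ < K_p = 0.0071, so the forward reaction proceeds.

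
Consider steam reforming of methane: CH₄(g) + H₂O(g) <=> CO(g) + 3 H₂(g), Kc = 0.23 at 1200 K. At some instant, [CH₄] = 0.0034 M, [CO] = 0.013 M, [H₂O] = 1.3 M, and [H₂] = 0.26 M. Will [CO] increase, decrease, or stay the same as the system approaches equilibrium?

Qc = [CO]·[H₂]³ / ([CH₄]·[H₂O]) = (0.013)·(0.26)³ / ((0.0034)·(1.3)) = 0.052
Qc = 0.052 < Kc = 0.23: net forward reaction.
CO is a product, so it increases.

increase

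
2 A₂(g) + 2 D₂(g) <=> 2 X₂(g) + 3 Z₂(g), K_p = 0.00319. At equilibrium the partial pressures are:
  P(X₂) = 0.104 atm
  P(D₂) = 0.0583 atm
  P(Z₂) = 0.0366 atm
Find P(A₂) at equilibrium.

At equilibrium, K_p = P(X₂)²·P(Z₂)³ / (P(A₂)²·P(D₂)²) = 0.00319.
(0.104)²·(0.0366)³ / ((P(A₂))²·(0.0583)²) = 0.00319
P(A₂)² = 0.0489 ⇒ P(A₂) = 0.221 atm

P(A₂) = 0.221 atm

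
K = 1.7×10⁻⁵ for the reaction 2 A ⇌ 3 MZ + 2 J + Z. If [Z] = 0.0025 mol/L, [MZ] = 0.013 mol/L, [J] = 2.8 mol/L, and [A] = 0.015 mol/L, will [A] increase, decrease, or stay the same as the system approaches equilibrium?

Q = [MZ]³·[J]²·[Z] / [A]² = (0.013)³·(2.8)²·(0.0025) / (0.015)² = 1.9×10⁻⁴
Q = 1.9×10⁻⁴ > K = 1.7×10⁻⁵: net reverse reaction.
A is a reactant, so it increases.

increase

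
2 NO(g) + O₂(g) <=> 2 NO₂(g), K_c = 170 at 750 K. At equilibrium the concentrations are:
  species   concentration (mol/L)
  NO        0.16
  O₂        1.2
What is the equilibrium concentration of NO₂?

At equilibrium, K_c = [NO₂]² / ([NO]²·[O₂]) = 170.
([NO₂])² / ((0.16)²·(1.2)) = 170
[NO₂]² = 5.22 ⇒ [NO₂] = 2.3 mol/L

[NO₂] = 2.3 mol/L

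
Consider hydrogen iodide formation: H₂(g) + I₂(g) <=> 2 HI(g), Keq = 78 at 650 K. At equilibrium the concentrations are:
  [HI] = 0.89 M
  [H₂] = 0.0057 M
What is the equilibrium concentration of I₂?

At equilibrium, Keq = [HI]² / ([H₂]·[I₂]) = 78.
(0.89)² / ((0.0057)·([I₂])) = 78
[I₂] = 1.78 = 1.8 M

[I₂] = 1.8 M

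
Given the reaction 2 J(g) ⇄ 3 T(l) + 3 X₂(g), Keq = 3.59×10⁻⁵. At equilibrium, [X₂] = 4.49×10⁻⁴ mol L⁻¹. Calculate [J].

[J] = 0.00159 mol L⁻¹

(T is a pure liquid — omitted from Keq.)
At equilibrium, Keq = [X₂]³ / [J]² = 3.59×10⁻⁵.
(4.49×10⁻⁴)³ / ([J])² = 3.59×10⁻⁵
[J]² = 2.52×10⁻⁶ ⇒ [J] = 0.00159 mol L⁻¹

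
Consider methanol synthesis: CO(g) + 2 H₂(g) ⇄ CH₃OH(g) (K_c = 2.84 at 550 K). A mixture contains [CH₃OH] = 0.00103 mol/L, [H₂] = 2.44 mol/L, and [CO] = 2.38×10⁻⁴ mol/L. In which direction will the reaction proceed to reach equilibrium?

to the right

Q_c = [CH₃OH] / ([CO]·[H₂]²) = (0.00103) / ((2.38×10⁻⁴)·(2.44)²) = 0.727
Q_c = 0.727 < K_c = 2.84, so the forward reaction proceeds.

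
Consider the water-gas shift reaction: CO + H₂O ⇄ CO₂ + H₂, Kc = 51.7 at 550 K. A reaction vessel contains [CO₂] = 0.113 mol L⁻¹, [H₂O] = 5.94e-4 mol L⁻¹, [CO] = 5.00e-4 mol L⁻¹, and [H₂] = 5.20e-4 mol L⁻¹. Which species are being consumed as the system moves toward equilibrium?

CO₂, H₂ (products)

Qc = [CO₂]·[H₂] / ([CO]·[H₂O]) = (0.113)·(5.20e-4) / ((5.00e-4)·(5.94e-4)) = 198
Qc = 198 > Kc = 51.7: net reverse reaction.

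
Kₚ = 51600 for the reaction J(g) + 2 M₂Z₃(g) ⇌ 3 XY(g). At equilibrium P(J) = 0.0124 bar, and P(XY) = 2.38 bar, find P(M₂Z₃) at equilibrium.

At equilibrium, Kₚ = P(XY)³ / (P(J)·P(M₂Z₃)²) = 51600.
(2.38)³ / ((0.0124)·(P(M₂Z₃))²) = 51600
P(M₂Z₃)² = 0.0211 ⇒ P(M₂Z₃) = 0.145 bar

P(M₂Z₃) = 0.145 bar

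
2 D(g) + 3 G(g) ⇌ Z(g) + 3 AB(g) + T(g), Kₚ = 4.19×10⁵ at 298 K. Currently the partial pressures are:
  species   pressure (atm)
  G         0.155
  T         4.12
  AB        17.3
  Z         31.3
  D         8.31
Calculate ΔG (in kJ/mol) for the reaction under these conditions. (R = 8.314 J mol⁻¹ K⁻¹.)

ΔG = 4.52 kJ/mol

Qₚ = P(Z)·P(AB)³·P(T) / (P(D)²·P(G)³) = (31.3)·(17.3)³·(4.12) / ((8.31)²·(0.155)³) = 2.60×10⁶
ΔG = RT ln(Qₚ/Kₚ) = (8.314 J mol⁻¹ K⁻¹)(298 K) × ln(2.60×10⁶/4.19×10⁵)
   = (2.478 kJ/mol)(1.825) = 4.52 kJ/mol
ΔG > 0, so the forward reaction is non-spontaneous (proceeds in reverse).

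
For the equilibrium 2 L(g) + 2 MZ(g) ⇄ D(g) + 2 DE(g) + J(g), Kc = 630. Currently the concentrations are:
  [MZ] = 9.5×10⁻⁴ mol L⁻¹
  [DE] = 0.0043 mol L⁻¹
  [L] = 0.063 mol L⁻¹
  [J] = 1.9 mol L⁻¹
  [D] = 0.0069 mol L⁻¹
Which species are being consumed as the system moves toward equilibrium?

L, MZ (reactants)

Qc = [D]·[DE]²·[J] / ([L]²·[MZ]²) = (0.0069)·(0.0043)²·(1.9) / ((0.063)²·(9.5×10⁻⁴)²) = 68
Qc = 68 < Kc = 630: net forward reaction.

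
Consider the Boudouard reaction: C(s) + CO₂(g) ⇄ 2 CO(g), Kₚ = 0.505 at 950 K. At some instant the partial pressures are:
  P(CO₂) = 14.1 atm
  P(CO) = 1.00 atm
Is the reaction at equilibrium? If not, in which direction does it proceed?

toward products

(C is a pure solid — omitted from Qₚ.)
Qₚ = P(CO)² / P(CO₂) = (1.00)² / (14.1) = 0.0709
Qₚ = 0.0709 < Kₚ = 0.505, so the forward reaction proceeds.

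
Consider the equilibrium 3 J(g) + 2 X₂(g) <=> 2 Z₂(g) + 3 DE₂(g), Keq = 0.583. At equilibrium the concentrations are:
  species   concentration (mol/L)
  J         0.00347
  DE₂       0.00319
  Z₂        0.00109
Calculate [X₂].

[X₂] = 0.00126 mol/L

At equilibrium, Keq = [Z₂]²·[DE₂]³ / ([J]³·[X₂]²) = 0.583.
(0.00109)²·(0.00319)³ / ((0.00347)³·([X₂])²) = 0.583
[X₂]² = 1.58×10⁻⁶ ⇒ [X₂] = 0.00126 mol/L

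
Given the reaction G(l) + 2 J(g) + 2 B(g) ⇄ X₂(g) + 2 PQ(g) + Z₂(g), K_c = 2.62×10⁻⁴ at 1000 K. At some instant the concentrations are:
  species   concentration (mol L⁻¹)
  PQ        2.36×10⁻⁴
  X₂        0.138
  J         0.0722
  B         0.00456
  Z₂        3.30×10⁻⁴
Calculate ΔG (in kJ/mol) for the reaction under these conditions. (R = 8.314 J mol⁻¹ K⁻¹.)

(G is a pure liquid — omitted from Q_c.)
Q_c = [X₂]·[PQ]²·[Z₂] / ([J]²·[B]²) = (0.138)·(2.36×10⁻⁴)²·(3.30×10⁻⁴) / ((0.0722)²·(0.00456)²) = 2.34×10⁻⁵
ΔG = RT ln(Q_c/K_c) = (8.314 J mol⁻¹ K⁻¹)(1000 K) × ln(2.34×10⁻⁵/2.62×10⁻⁴)
   = (8.314 kJ/mol)(-2.416) = -20.1 kJ/mol
ΔG < 0, so the forward reaction is spontaneous (proceeds forward).

ΔG = -20.1 kJ/mol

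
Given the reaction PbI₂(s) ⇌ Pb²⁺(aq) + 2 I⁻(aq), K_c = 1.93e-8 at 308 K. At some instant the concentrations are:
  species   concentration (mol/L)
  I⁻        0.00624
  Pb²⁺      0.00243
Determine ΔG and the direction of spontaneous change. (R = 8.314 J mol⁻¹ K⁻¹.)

ΔG = 4.07 kJ/mol; the forward reaction is non-spontaneous

(PbI₂ is a pure solid — omitted from Q_c.)
Q_c = [Pb²⁺]·[I⁻]² = (0.00243)·(0.00624)² = 9.46e-8
ΔG = RT ln(Q_c/K_c) = (8.314 J mol⁻¹ K⁻¹)(308 K) × ln(9.46e-8/1.93e-8)
   = (2.561 kJ/mol)(1.590) = 4.07 kJ/mol
ΔG > 0, so the forward reaction is non-spontaneous (proceeds in reverse).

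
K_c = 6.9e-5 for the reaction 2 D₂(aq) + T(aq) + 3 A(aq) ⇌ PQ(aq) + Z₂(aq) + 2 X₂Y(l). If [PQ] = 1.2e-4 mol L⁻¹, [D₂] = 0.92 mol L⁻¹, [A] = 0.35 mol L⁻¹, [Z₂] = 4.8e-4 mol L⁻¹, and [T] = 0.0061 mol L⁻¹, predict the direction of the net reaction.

toward reactants

(X₂Y is a pure liquid — omitted from Q_c.)
Q_c = [PQ]·[Z₂] / ([D₂]²·[T]·[A]³) = (1.2e-4)·(4.8e-4) / ((0.92)²·(0.0061)·(0.35)³) = 2.6e-4
Q_c = 2.6e-4 > K_c = 6.9e-5, so the reverse reaction proceeds.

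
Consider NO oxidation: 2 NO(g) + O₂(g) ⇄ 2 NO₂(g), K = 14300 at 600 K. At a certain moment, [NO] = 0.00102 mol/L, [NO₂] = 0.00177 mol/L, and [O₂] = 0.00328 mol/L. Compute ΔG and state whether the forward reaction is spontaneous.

ΔG = -13.7 kJ/mol; the forward reaction is spontaneous

Q = [NO₂]² / ([NO]²·[O₂]) = (0.00177)² / ((0.00102)²·(0.00328)) = 918
ΔG = RT ln(Q/K) = (8.314 J mol⁻¹ K⁻¹)(600 K) × ln(918/14300)
   = (4.988 kJ/mol)(-2.746) = -13.7 kJ/mol
ΔG < 0, so the forward reaction is spontaneous (proceeds forward).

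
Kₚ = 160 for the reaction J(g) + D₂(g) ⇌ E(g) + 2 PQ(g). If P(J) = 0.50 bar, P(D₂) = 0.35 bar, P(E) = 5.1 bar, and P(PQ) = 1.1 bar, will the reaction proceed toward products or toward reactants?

Qₚ = P(E)·P(PQ)² / (P(J)·P(D₂)) = (5.1)·(1.1)² / ((0.50)·(0.35)) = 35
Qₚ = 35 < Kₚ = 160, so the forward reaction proceeds.

forward (toward products)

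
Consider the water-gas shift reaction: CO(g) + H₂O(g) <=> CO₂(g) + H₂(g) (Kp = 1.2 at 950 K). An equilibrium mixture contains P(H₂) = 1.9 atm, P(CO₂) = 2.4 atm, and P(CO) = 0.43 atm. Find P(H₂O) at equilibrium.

P(H₂O) = 8.8 atm

At equilibrium, Kp = P(CO₂)·P(H₂) / (P(CO)·P(H₂O)) = 1.2.
(2.4)·(1.9) / ((0.43)·(P(H₂O))) = 1.2
P(H₂O) = 8.84 = 8.8 atm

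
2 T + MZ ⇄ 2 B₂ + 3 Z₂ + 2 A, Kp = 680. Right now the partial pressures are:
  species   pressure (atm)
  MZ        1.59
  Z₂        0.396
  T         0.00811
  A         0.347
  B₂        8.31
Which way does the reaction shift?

Qp = P(B₂)²·P(Z₂)³·P(A)² / (P(T)²·P(MZ)) = (8.31)²·(0.396)³·(0.347)² / ((0.00811)²·(1.59)) = 4940
Qp = 4940 > Kp = 680, so the reverse reaction proceeds.

to the left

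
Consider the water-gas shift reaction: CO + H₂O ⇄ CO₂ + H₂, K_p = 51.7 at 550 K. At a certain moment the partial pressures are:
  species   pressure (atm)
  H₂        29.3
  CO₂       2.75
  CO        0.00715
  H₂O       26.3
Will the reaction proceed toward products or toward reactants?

reverse (toward reactants)

Q_p = P(CO₂)·P(H₂) / (P(CO)·P(H₂O)) = (2.75)·(29.3) / ((0.00715)·(26.3)) = 428
Q_p = 428 > K_p = 51.7, so the reverse reaction proceeds.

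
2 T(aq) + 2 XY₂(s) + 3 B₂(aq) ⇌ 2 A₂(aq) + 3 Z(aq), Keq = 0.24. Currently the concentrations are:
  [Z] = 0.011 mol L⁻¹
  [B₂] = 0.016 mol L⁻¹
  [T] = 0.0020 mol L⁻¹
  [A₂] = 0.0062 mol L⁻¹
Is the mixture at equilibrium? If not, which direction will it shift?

(XY₂ is a pure solid — omitted from Q.)
Q = [A₂]²·[Z]³ / ([T]²·[B₂]³) = (0.0062)²·(0.011)³ / ((0.0020)²·(0.016)³) = 3.1
Q = 3.1 > Keq = 0.24: net reverse reaction.

no; Q > K, reaction proceeds in reverse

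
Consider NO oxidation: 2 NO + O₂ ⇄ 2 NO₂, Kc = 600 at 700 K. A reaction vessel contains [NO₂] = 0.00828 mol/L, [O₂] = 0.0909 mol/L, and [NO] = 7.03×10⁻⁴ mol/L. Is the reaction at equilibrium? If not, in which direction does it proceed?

Qc = [NO₂]² / ([NO]²·[O₂]) = (0.00828)² / ((7.03×10⁻⁴)²·(0.0909)) = 1530
Qc = 1530 > Kc = 600, so the reverse reaction proceeds.

in the reverse direction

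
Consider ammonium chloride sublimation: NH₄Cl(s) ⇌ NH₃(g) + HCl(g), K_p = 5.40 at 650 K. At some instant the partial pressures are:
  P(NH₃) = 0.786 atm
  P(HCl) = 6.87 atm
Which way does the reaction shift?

(NH₄Cl is a pure solid — omitted from Q_p.)
Q_p = P(NH₃)·P(HCl) = (0.786)·(6.87) = 5.40
Q_p = 5.40 = K_p, so the system is already at equilibrium.

no net change (already at equilibrium)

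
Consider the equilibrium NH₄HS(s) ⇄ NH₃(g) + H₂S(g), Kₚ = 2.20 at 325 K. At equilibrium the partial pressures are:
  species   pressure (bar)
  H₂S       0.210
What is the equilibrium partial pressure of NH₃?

P(NH₃) = 10.5 bar

(NH₄HS is a pure solid — omitted from Kₚ.)
At equilibrium, Kₚ = P(NH₃)·P(H₂S) = 2.20.
(P(NH₃))·(0.210) = 2.20
P(NH₃) = 10.5 bar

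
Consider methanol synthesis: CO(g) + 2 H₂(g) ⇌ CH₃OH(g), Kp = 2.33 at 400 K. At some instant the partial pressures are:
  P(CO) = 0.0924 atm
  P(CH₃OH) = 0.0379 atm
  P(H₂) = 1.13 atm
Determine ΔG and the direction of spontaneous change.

ΔG = -6.59 kJ/mol; the forward reaction is spontaneous

Qp = P(CH₃OH) / (P(CO)·P(H₂)²) = (0.0379) / ((0.0924)·(1.13)²) = 0.321
ΔG = RT ln(Qp/Kp) = (8.314 J mol⁻¹ K⁻¹)(400 K) × ln(0.321/2.33)
   = (3.326 kJ/mol)(-1.982) = -6.59 kJ/mol
ΔG < 0, so the forward reaction is spontaneous (proceeds forward).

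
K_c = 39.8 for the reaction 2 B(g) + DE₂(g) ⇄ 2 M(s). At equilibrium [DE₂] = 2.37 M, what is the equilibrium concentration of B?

(M is a pure solid — omitted from K_c.)
At equilibrium, K_c = 1 / ([B]²·[DE₂]) = 39.8.
1 / (([B])²·(2.37)) = 39.8
[B]² = 0.0106 ⇒ [B] = 0.103 M

[B] = 0.103 M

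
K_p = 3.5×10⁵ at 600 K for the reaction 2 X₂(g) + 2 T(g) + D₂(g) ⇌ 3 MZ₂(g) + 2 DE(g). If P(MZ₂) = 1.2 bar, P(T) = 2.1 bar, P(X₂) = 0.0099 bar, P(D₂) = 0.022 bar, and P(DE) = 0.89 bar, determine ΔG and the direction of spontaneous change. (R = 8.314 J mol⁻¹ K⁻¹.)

ΔG = -4.43 kJ/mol; the forward reaction is spontaneous

Q_p = P(MZ₂)³·P(DE)² / (P(X₂)²·P(T)²·P(D₂)) = (1.2)³·(0.89)² / ((0.0099)²·(2.1)²·(0.022)) = 1.44×10⁵
ΔG = RT ln(Q_p/K_p) = (8.314 J mol⁻¹ K⁻¹)(600 K) × ln(1.44×10⁵/3.5×10⁵)
   = (4.988 kJ/mol)(-0.8881) = -4.43 kJ/mol
ΔG < 0, so the forward reaction is spontaneous (proceeds forward).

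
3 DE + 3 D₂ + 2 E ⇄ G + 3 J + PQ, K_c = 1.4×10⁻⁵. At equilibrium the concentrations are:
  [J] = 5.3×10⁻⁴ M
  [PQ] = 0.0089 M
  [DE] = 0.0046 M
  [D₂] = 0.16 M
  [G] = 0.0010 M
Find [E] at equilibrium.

At equilibrium, K_c = [G]·[J]³·[PQ] / ([DE]³·[D₂]³·[E]²) = 1.4×10⁻⁵.
(0.0010)·(5.3×10⁻⁴)³·(0.0089) / ((0.0046)³·(0.16)³·([E])²) = 1.4×10⁻⁵
[E]² = 0.237 ⇒ [E] = 0.49 M

[E] = 0.49 M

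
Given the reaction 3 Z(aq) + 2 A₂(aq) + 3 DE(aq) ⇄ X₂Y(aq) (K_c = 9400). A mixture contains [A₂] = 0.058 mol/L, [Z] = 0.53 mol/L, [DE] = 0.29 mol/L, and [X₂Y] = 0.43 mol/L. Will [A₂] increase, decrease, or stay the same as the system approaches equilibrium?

Q_c = [X₂Y] / ([Z]³·[A₂]²·[DE]³) = (0.43) / ((0.53)³·(0.058)²·(0.29)³) = 35000
Q_c = 35000 > K_c = 9400: net reverse reaction.
A₂ is a reactant, so it increases.

increase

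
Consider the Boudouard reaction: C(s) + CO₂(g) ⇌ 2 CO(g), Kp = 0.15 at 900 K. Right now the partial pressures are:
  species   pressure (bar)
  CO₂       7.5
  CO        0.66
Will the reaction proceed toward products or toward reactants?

(C is a pure solid — omitted from Qp.)
Qp = P(CO)² / P(CO₂) = (0.66)² / (7.5) = 0.058
Qp = 0.058 < Kp = 0.15, so the forward reaction proceeds.

to the right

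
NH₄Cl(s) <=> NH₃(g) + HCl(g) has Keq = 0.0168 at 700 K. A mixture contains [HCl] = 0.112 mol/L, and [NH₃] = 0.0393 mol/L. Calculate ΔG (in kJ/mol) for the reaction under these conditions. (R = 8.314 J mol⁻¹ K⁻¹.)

ΔG = -7.80 kJ/mol

(NH₄Cl is a pure solid — omitted from Q.)
Q = [NH₃]·[HCl] = (0.0393)·(0.112) = 0.00440
ΔG = RT ln(Q/Keq) = (8.314 J mol⁻¹ K⁻¹)(700 K) × ln(0.00440/0.0168)
   = (5.820 kJ/mol)(-1.340) = -7.80 kJ/mol
ΔG < 0, so the forward reaction is spontaneous (proceeds forward).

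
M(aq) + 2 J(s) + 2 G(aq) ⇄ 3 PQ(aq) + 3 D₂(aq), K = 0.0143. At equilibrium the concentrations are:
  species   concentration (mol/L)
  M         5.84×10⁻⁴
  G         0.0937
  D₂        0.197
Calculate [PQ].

[PQ] = 0.0212 mol/L

(J is a pure solid — omitted from K.)
At equilibrium, K = [PQ]³·[D₂]³ / ([M]·[G]²) = 0.0143.
([PQ])³·(0.197)³ / ((5.84×10⁻⁴)·(0.0937)²) = 0.0143
[PQ]³ = 9.59×10⁻⁶ ⇒ [PQ] = 0.0212 mol/L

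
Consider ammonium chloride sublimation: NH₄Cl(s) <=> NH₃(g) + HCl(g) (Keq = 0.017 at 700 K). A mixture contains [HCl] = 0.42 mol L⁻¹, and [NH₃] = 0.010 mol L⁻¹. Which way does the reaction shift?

(NH₄Cl is a pure solid — omitted from Q.)
Q = [NH₃]·[HCl] = (0.010)·(0.42) = 0.0042
Q = 0.0042 < Keq = 0.017, so the forward reaction proceeds.

forward (toward products)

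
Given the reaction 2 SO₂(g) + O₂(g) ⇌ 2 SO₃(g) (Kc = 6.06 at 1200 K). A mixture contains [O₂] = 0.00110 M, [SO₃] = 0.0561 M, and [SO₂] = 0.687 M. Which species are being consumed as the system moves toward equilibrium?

Qc = [SO₃]² / ([SO₂]²·[O₂]) = (0.0561)² / ((0.687)²·(0.00110)) = 6.06
Qc = 6.06 = Kc; the system is at equilibrium.

none (at equilibrium)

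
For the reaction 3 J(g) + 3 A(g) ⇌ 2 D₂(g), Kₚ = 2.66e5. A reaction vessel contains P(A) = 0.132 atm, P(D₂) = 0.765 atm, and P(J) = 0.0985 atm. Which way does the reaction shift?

Qₚ = P(D₂)² / (P(J)³·P(A)³) = (0.765)² / ((0.0985)³·(0.132)³) = 2.66e5
Qₚ = 2.66e5 = Kₚ, so the system is already at equilibrium.

at equilibrium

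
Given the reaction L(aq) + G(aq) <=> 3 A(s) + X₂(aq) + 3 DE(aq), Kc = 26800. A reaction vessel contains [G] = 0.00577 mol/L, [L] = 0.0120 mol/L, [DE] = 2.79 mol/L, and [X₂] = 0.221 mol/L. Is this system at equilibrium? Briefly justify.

(A is a pure solid — omitted from Qc.)
Qc = [X₂]·[DE]³ / ([L]·[G]) = (0.221)·(2.79)³ / ((0.0120)·(0.00577)) = 69300
Qc = 69300 > Kc = 26800: net reverse reaction.

no; Q > K, reaction proceeds in reverse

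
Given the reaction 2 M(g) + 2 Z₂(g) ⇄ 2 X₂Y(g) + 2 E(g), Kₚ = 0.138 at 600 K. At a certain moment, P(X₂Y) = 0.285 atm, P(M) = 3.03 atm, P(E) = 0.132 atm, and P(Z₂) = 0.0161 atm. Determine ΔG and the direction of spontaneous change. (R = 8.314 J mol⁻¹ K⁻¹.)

Qₚ = P(X₂Y)²·P(E)² / (P(M)²·P(Z₂)²) = (0.285)²·(0.132)² / ((3.03)²·(0.0161)²) = 0.595
ΔG = RT ln(Qₚ/Kₚ) = (8.314 J mol⁻¹ K⁻¹)(600 K) × ln(0.595/0.138)
   = (4.988 kJ/mol)(1.461) = 7.29 kJ/mol
ΔG > 0, so the forward reaction is non-spontaneous (proceeds in reverse).

ΔG = 7.29 kJ/mol; the forward reaction is non-spontaneous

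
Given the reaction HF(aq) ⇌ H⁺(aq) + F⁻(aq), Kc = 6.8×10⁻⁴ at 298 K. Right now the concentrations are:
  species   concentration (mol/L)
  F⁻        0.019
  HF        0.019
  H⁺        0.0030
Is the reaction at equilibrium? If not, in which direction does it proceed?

toward reactants

Qc = [H⁺]·[F⁻] / [HF] = (0.0030)·(0.019) / (0.019) = 0.0030
Qc = 0.0030 > Kc = 6.8×10⁻⁴, so the reverse reaction proceeds.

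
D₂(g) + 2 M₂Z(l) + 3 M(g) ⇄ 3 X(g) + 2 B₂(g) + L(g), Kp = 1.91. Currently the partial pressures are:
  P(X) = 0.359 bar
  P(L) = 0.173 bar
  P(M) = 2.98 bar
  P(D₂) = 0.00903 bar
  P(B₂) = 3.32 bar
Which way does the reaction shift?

(M₂Z is a pure liquid — omitted from Qp.)
Qp = P(X)³·P(B₂)²·P(L) / (P(D₂)·P(M)³) = (0.359)³·(3.32)²·(0.173) / ((0.00903)·(2.98)³) = 0.369
Qp = 0.369 < Kp = 1.91, so the forward reaction proceeds.

in the forward direction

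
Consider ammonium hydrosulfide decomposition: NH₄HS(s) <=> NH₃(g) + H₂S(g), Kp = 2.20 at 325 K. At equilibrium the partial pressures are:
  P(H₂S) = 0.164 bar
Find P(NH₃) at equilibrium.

(NH₄HS is a pure solid — omitted from Kp.)
At equilibrium, Kp = P(NH₃)·P(H₂S) = 2.20.
(P(NH₃))·(0.164) = 2.20
P(NH₃) = 13.4 bar

P(NH₃) = 13.4 bar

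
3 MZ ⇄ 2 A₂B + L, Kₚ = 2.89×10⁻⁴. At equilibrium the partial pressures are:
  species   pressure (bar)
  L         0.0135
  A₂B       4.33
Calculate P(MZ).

At equilibrium, Kₚ = P(A₂B)²·P(L) / P(MZ)³ = 2.89×10⁻⁴.
(4.33)²·(0.0135) / (P(MZ))³ = 2.89×10⁻⁴
P(MZ)³ = 876 ⇒ P(MZ) = 9.57 bar

P(MZ) = 9.57 bar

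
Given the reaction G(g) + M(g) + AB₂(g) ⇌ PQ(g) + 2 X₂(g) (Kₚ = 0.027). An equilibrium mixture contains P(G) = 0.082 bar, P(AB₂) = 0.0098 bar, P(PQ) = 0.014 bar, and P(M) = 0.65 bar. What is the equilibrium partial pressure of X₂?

At equilibrium, Kₚ = P(PQ)·P(X₂)² / (P(G)·P(M)·P(AB₂)) = 0.027.
(0.014)·(P(X₂))² / ((0.082)·(0.65)·(0.0098)) = 0.027
P(X₂)² = 0.00101 ⇒ P(X₂) = 0.032 bar

P(X₂) = 0.032 bar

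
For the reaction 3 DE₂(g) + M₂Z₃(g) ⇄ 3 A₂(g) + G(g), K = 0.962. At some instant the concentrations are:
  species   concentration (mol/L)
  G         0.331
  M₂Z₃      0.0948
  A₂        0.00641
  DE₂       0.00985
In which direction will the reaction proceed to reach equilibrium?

neither direction; the system is at equilibrium

Q = [A₂]³·[G] / ([DE₂]³·[M₂Z₃]) = (0.00641)³·(0.331) / ((0.00985)³·(0.0948)) = 0.962
Q = 0.962 = K, so the system is already at equilibrium.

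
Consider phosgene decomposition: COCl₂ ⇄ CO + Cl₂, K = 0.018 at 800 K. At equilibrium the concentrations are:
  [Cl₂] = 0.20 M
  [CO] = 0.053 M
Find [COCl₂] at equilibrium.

At equilibrium, K = [CO]·[Cl₂] / [COCl₂] = 0.018.
(0.053)·(0.20) / ([COCl₂]) = 0.018
[COCl₂] = 0.589 = 0.59 M

[COCl₂] = 0.59 M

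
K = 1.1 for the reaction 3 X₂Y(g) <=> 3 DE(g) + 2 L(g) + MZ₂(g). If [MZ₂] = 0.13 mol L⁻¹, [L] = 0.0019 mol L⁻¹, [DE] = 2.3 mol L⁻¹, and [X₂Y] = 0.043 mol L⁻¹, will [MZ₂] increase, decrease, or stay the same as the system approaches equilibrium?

Q = [DE]³·[L]²·[MZ₂] / [X₂Y]³ = (2.3)³·(0.0019)²·(0.13) / (0.043)³ = 0.072
Q = 0.072 < K = 1.1: net forward reaction.
MZ₂ is a product, so it increases.

increase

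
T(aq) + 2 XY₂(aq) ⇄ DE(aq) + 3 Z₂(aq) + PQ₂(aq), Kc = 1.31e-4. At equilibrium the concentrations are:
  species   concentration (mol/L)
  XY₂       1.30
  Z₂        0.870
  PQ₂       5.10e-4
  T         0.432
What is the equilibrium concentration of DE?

[DE] = 0.285 mol/L

At equilibrium, Kc = [DE]·[Z₂]³·[PQ₂] / ([T]·[XY₂]²) = 1.31e-4.
([DE])·(0.870)³·(5.10e-4) / ((0.432)·(1.30)²) = 1.31e-4
[DE] = 0.285 mol/L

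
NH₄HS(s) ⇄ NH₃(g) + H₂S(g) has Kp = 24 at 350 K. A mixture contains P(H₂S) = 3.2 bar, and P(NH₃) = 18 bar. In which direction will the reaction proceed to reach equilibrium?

reverse (toward reactants)

(NH₄HS is a pure solid — omitted from Qp.)
Qp = P(NH₃)·P(H₂S) = (18)·(3.2) = 58
Qp = 58 > Kp = 24, so the reverse reaction proceeds.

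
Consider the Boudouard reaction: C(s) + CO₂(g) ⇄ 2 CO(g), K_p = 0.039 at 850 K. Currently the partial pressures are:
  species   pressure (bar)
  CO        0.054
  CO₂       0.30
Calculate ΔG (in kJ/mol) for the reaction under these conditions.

ΔG = -9.82 kJ/mol

(C is a pure solid — omitted from Q_p.)
Q_p = P(CO)² / P(CO₂) = (0.054)² / (0.30) = 0.00972
ΔG = RT ln(Q_p/K_p) = (8.314 J mol⁻¹ K⁻¹)(850 K) × ln(0.00972/0.039)
   = (7.067 kJ/mol)(-1.389) = -9.82 kJ/mol
ΔG < 0, so the forward reaction is spontaneous (proceeds forward).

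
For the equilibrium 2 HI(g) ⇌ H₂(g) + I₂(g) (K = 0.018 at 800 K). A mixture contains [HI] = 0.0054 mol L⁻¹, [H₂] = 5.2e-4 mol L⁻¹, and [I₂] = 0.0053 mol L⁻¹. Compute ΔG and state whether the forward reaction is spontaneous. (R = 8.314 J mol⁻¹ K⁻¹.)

ΔG = 11.0 kJ/mol; the forward reaction is non-spontaneous

Q = [H₂]·[I₂] / [HI]² = (5.2e-4)·(0.0053) / (0.0054)² = 0.0945
ΔG = RT ln(Q/K) = (8.314 J mol⁻¹ K⁻¹)(800 K) × ln(0.0945/0.018)
   = (6.651 kJ/mol)(1.658) = 11.0 kJ/mol
ΔG > 0, so the forward reaction is non-spontaneous (proceeds in reverse).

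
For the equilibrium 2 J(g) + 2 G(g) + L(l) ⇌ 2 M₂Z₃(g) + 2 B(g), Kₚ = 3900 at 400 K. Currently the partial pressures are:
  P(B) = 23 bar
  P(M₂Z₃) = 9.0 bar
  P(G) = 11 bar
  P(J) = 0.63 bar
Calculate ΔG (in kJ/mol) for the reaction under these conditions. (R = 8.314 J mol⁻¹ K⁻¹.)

(L is a pure liquid — omitted from Qₚ.)
Qₚ = P(M₂Z₃)²·P(B)² / (P(J)²·P(G)²) = (9.0)²·(23)² / ((0.63)²·(11)²) = 892
ΔG = RT ln(Qₚ/Kₚ) = (8.314 J mol⁻¹ K⁻¹)(400 K) × ln(892/3900)
   = (3.326 kJ/mol)(-1.475) = -4.91 kJ/mol
ΔG < 0, so the forward reaction is spontaneous (proceeds forward).

ΔG = -4.91 kJ/mol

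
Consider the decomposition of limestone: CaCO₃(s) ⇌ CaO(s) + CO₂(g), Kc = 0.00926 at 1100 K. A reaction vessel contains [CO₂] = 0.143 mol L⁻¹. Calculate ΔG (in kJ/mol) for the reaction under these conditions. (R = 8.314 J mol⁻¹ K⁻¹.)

ΔG = 25.0 kJ/mol

(CaCO₃, CaO are pure solids — omitted from Qc.)
Qc = [CO₂] = 0.143
ΔG = RT ln(Qc/Kc) = (8.314 J mol⁻¹ K⁻¹)(1100 K) × ln(0.143/0.00926)
   = (9.145 kJ/mol)(2.737) = 25.0 kJ/mol
ΔG > 0, so the forward reaction is non-spontaneous (proceeds in reverse).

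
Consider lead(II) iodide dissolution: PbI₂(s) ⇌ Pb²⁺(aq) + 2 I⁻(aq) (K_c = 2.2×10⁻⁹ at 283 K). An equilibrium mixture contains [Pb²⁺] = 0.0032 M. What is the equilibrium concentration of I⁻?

(PbI₂ is a pure solid — omitted from K_c.)
At equilibrium, K_c = [Pb²⁺]·[I⁻]² = 2.2×10⁻⁹.
(0.0032)·([I⁻])² = 2.2×10⁻⁹
[I⁻]² = 6.88×10⁻⁷ ⇒ [I⁻] = 8.3×10⁻⁴ M

[I⁻] = 8.3×10⁻⁴ M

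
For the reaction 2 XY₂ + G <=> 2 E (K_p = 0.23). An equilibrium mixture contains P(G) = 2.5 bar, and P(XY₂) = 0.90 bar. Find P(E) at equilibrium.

P(E) = 0.68 bar

At equilibrium, K_p = P(E)² / (P(XY₂)²·P(G)) = 0.23.
(P(E))² / ((0.90)²·(2.5)) = 0.23
P(E)² = 0.466 ⇒ P(E) = 0.68 bar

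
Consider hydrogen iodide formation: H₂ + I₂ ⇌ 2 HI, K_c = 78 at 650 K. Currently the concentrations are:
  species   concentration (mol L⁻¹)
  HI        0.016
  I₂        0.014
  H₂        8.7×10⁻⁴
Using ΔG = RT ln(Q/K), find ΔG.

Q_c = [HI]² / ([H₂]·[I₂]) = (0.016)² / ((8.7×10⁻⁴)·(0.014)) = 21.0
ΔG = RT ln(Q_c/K_c) = (8.314 J mol⁻¹ K⁻¹)(650 K) × ln(21.0/78)
   = (5.404 kJ/mol)(-1.312) = -7.09 kJ/mol
ΔG < 0, so the forward reaction is spontaneous (proceeds forward).

ΔG = -7.09 kJ/mol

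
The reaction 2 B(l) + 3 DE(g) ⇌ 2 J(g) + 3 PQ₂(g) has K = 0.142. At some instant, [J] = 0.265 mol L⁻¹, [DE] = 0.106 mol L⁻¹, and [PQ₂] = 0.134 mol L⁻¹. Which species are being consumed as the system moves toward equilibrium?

(B is a pure liquid — omitted from Q.)
Q = [J]²·[PQ₂]³ / [DE]³ = (0.265)²·(0.134)³ / (0.106)³ = 0.142
Q = 0.142 = K; the system is at equilibrium.

none (at equilibrium)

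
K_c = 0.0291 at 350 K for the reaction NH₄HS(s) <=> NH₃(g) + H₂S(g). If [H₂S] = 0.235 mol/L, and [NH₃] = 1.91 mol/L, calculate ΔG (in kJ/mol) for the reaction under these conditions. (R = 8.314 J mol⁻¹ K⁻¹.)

(NH₄HS is a pure solid — omitted from Q_c.)
Q_c = [NH₃]·[H₂S] = (1.91)·(0.235) = 0.449
ΔG = RT ln(Q_c/K_c) = (8.314 J mol⁻¹ K⁻¹)(350 K) × ln(0.449/0.0291)
   = (2.910 kJ/mol)(2.736) = 7.96 kJ/mol
ΔG > 0, so the forward reaction is non-spontaneous (proceeds in reverse).

ΔG = 7.96 kJ/mol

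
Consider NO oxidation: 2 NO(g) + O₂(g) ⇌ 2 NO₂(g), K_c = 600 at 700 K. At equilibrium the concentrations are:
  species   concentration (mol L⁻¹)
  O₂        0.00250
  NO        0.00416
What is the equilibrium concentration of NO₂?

[NO₂] = 0.00509 mol L⁻¹

At equilibrium, K_c = [NO₂]² / ([NO]²·[O₂]) = 600.
([NO₂])² / ((0.00416)²·(0.00250)) = 600
[NO₂]² = 2.60e-5 ⇒ [NO₂] = 0.00509 mol L⁻¹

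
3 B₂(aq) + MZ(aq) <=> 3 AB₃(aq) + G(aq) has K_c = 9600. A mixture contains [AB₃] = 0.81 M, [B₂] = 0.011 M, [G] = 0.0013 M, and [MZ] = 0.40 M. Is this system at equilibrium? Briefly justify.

no; Q < K, reaction proceeds forward

Q_c = [AB₃]³·[G] / ([B₂]³·[MZ]) = (0.81)³·(0.0013) / ((0.011)³·(0.40)) = 1300
Q_c = 1300 < K_c = 9600: net forward reaction.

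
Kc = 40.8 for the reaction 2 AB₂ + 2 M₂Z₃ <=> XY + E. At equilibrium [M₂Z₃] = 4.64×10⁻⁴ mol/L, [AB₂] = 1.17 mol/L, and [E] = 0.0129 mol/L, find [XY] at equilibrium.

[XY] = 9.32×10⁻⁴ mol/L

At equilibrium, Kc = [XY]·[E] / ([AB₂]²·[M₂Z₃]²) = 40.8.
([XY])·(0.0129) / ((1.17)²·(4.64×10⁻⁴)²) = 40.8
[XY] = 9.32×10⁻⁴ mol/L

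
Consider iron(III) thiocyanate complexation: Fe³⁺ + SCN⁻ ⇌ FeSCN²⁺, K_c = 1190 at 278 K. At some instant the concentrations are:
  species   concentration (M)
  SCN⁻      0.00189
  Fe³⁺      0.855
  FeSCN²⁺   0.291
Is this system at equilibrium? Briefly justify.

Q_c = [FeSCN²⁺] / ([Fe³⁺]·[SCN⁻]) = (0.291) / ((0.855)·(0.00189)) = 180
Q_c = 180 < K_c = 1190: net forward reaction.

no; Q < K, reaction proceeds forward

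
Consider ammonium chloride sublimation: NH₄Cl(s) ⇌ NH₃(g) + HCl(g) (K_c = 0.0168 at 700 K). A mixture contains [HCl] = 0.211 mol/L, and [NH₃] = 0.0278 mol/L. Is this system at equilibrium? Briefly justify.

no; Q < K, reaction proceeds forward

(NH₄Cl is a pure solid — omitted from Q_c.)
Q_c = [NH₃]·[HCl] = (0.0278)·(0.211) = 0.00587
Q_c = 0.00587 < K_c = 0.0168: net forward reaction.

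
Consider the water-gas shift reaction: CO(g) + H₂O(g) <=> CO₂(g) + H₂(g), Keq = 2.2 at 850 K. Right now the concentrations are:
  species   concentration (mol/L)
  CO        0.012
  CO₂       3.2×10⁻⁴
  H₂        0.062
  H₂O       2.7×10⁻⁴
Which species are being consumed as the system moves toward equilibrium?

CO₂, H₂ (products)

Q = [CO₂]·[H₂] / ([CO]·[H₂O]) = (3.2×10⁻⁴)·(0.062) / ((0.012)·(2.7×10⁻⁴)) = 6.1
Q = 6.1 > Keq = 2.2: net reverse reaction.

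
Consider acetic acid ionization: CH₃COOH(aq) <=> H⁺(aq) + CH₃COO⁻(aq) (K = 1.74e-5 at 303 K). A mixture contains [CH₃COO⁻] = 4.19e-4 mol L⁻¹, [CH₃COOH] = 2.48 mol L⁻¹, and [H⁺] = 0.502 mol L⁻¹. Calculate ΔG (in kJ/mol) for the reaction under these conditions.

ΔG = 3.99 kJ/mol

Q = [H⁺]·[CH₃COO⁻] / [CH₃COOH] = (0.502)·(4.19e-4) / (2.48) = 8.48e-5
ΔG = RT ln(Q/K) = (8.314 J mol⁻¹ K⁻¹)(303 K) × ln(8.48e-5/1.74e-5)
   = (2.519 kJ/mol)(1.584) = 3.99 kJ/mol
ΔG > 0, so the forward reaction is non-spontaneous (proceeds in reverse).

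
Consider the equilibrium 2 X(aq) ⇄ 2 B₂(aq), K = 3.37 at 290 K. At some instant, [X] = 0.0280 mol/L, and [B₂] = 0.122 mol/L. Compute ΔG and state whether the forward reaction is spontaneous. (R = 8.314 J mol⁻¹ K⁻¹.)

ΔG = 4.17 kJ/mol; the forward reaction is non-spontaneous

Q = [B₂]² / [X]² = (0.122)² / (0.0280)² = 19.0
ΔG = RT ln(Q/K) = (8.314 J mol⁻¹ K⁻¹)(290 K) × ln(19.0/3.37)
   = (2.411 kJ/mol)(1.730) = 4.17 kJ/mol
ΔG > 0, so the forward reaction is non-spontaneous (proceeds in reverse).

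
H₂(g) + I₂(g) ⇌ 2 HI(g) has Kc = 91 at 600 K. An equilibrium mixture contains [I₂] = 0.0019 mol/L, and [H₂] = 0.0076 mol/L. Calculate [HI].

[HI] = 0.036 mol/L

At equilibrium, Kc = [HI]² / ([H₂]·[I₂]) = 91.
([HI])² / ((0.0076)·(0.0019)) = 91
[HI]² = 0.00131 ⇒ [HI] = 0.036 mol/L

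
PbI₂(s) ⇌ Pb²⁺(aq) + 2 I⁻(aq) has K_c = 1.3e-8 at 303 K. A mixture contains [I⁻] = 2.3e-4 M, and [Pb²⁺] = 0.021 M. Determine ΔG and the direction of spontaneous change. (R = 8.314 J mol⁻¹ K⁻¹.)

ΔG = -6.20 kJ/mol; the forward reaction is spontaneous

(PbI₂ is a pure solid — omitted from Q_c.)
Q_c = [Pb²⁺]·[I⁻]² = (0.021)·(2.3e-4)² = 1.11e-9
ΔG = RT ln(Q_c/K_c) = (8.314 J mol⁻¹ K⁻¹)(303 K) × ln(1.11e-9/1.3e-8)
   = (2.519 kJ/mol)(-2.461) = -6.20 kJ/mol
ΔG < 0, so the forward reaction is spontaneous (proceeds forward).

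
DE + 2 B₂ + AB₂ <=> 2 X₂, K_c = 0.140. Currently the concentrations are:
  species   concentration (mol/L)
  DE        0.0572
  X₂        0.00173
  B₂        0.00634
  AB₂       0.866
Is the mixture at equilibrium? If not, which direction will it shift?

Q_c = [X₂]² / ([DE]·[B₂]²·[AB₂]) = (0.00173)² / ((0.0572)·(0.00634)²·(0.866)) = 1.50
Q_c = 1.50 > K_c = 0.140: net reverse reaction.

no; Q > K, reaction proceeds in reverse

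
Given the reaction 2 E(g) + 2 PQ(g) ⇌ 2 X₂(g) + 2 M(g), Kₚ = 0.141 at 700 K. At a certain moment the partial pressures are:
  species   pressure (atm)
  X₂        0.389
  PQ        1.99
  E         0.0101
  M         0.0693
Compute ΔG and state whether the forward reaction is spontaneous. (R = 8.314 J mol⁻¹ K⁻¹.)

Qₚ = P(X₂)²·P(M)² / (P(E)²·P(PQ)²) = (0.389)²·(0.0693)² / ((0.0101)²·(1.99)²) = 1.80
ΔG = RT ln(Qₚ/Kₚ) = (8.314 J mol⁻¹ K⁻¹)(700 K) × ln(1.80/0.141)
   = (5.820 kJ/mol)(2.547) = 14.8 kJ/mol
ΔG > 0, so the forward reaction is non-spontaneous (proceeds in reverse).

ΔG = 14.8 kJ/mol; the forward reaction is non-spontaneous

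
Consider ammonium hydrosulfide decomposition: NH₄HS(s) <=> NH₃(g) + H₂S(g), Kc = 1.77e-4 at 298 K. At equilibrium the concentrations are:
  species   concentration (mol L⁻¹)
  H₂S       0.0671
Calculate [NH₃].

[NH₃] = 0.00264 mol L⁻¹

(NH₄HS is a pure solid — omitted from Kc.)
At equilibrium, Kc = [NH₃]·[H₂S] = 1.77e-4.
([NH₃])·(0.0671) = 1.77e-4
[NH₃] = 0.00264 mol L⁻¹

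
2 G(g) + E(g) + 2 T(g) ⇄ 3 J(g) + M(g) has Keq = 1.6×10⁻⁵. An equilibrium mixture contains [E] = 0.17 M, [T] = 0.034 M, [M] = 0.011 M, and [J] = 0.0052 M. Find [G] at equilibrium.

At equilibrium, Keq = [J]³·[M] / ([G]²·[E]·[T]²) = 1.6×10⁻⁵.
(0.0052)³·(0.011) / (([G])²·(0.17)·(0.034)²) = 1.6×10⁻⁵
[G]² = 0.492 ⇒ [G] = 0.70 M

[G] = 0.70 M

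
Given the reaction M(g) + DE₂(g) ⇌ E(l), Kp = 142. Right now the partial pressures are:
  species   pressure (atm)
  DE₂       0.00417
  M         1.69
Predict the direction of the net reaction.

(E is a pure liquid — omitted from Qp.)
Qp = 1 / (P(M)·P(DE₂)) = 1 / ((1.69)·(0.00417)) = 142
Qp = 142 = Kp, so the system is already at equilibrium.

at equilibrium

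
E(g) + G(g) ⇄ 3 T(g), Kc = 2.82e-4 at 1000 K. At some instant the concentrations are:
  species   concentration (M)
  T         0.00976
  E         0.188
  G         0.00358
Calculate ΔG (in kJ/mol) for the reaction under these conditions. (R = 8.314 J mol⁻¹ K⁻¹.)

Qc = [T]³ / ([E]·[G]) = (0.00976)³ / ((0.188)·(0.00358)) = 0.00138
ΔG = RT ln(Qc/Kc) = (8.314 J mol⁻¹ K⁻¹)(1000 K) × ln(0.00138/2.82e-4)
   = (8.314 kJ/mol)(1.588) = 13.2 kJ/mol
ΔG > 0, so the forward reaction is non-spontaneous (proceeds in reverse).

ΔG = 13.2 kJ/mol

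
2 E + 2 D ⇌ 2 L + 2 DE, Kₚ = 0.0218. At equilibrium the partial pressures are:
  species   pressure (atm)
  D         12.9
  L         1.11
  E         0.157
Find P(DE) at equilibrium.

At equilibrium, Kₚ = P(L)²·P(DE)² / (P(E)²·P(D)²) = 0.0218.
(1.11)²·(P(DE))² / ((0.157)²·(12.9)²) = 0.0218
P(DE)² = 0.0726 ⇒ P(DE) = 0.269 atm

P(DE) = 0.269 atm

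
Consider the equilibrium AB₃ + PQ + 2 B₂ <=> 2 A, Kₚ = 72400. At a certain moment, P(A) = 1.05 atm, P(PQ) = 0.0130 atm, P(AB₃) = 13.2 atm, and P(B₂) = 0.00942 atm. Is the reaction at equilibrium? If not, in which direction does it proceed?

at equilibrium

Qₚ = P(A)² / (P(AB₃)·P(PQ)·P(B₂)²) = (1.05)² / ((13.2)·(0.0130)·(0.00942)²) = 72400
Qₚ = 72400 = Kₚ, so the system is already at equilibrium.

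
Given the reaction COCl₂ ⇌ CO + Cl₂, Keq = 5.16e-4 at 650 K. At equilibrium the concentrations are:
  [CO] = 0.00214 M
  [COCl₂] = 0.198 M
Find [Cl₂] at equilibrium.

At equilibrium, Keq = [CO]·[Cl₂] / [COCl₂] = 5.16e-4.
(0.00214)·([Cl₂]) / (0.198) = 5.16e-4
[Cl₂] = 0.0477 M

[Cl₂] = 0.0477 M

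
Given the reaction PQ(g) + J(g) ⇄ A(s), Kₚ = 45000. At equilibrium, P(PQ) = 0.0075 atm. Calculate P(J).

(A is a pure solid — omitted from Kₚ.)
At equilibrium, Kₚ = 1 / (P(PQ)·P(J)) = 45000.
1 / ((0.0075)·(P(J))) = 45000
P(J) = 0.00296 = 0.0030 atm

P(J) = 0.0030 atm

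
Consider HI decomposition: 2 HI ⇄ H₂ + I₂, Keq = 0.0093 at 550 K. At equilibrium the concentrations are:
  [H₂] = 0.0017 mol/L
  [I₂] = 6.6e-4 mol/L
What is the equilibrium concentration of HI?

At equilibrium, Keq = [H₂]·[I₂] / [HI]² = 0.0093.
(0.0017)·(6.6e-4) / ([HI])² = 0.0093
[HI]² = 1.21e-4 ⇒ [HI] = 0.011 mol/L

[HI] = 0.011 mol/L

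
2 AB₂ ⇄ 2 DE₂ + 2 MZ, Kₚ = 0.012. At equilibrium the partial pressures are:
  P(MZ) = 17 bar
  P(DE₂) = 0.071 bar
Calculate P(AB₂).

P(AB₂) = 11 bar

At equilibrium, Kₚ = P(DE₂)²·P(MZ)² / P(AB₂)² = 0.012.
(0.071)²·(17)² / (P(AB₂))² = 0.012
P(AB₂)² = 121 ⇒ P(AB₂) = 11 bar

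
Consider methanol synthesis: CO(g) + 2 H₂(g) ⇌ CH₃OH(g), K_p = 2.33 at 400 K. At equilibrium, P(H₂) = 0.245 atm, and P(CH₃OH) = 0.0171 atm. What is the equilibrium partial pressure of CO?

At equilibrium, K_p = P(CH₃OH) / (P(CO)·P(H₂)²) = 2.33.
(0.0171) / ((P(CO))·(0.245)²) = 2.33
P(CO) = 0.122 atm

P(CO) = 0.122 atm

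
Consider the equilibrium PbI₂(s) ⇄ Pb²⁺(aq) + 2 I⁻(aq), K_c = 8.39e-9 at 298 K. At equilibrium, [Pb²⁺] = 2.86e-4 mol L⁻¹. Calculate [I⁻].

[I⁻] = 0.00542 mol L⁻¹

(PbI₂ is a pure solid — omitted from K_c.)
At equilibrium, K_c = [Pb²⁺]·[I⁻]² = 8.39e-9.
(2.86e-4)·([I⁻])² = 8.39e-9
[I⁻]² = 2.93e-5 ⇒ [I⁻] = 0.00542 mol L⁻¹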